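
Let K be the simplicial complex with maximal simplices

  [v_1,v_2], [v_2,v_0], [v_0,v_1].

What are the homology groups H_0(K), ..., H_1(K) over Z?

Take the total order v_0 < v_1 < v_2 on the vertex set. Then K (dimension 1) consists of the simplices:

  0-simplices (3): [v_0], [v_1], [v_2]
  1-simplices (3): [v_0,v_1], [v_0,v_2], [v_1,v_2]

giving chain groups C_0 ≅ Z^3, C_1 ≅ Z^3.

∂_1: C_1 → C_0 sends each edge [p,q] (with p < q) to q − p. For instance
  ∂[v_0,v_2] = [v_2] − [v_0].
This gives a 3×3 integer matrix of rank 2; reducing to Smith normal form yields diagonal entries (1,1).

Reading off H_k = ker ∂_k / im ∂_{k+1}:

  H_0: rank C_0 − rank ∂_1 = 3 − 2 = 1, and the invariant factors of ∂_1 are all 1, so H_0 ≅ Z.
  H_1: rank ker ∂_1 − rank ∂_2 = (3 − 2) − 0 = 1, and there is no ∂_2, so H_1 ≅ Z.

H_0 = Z,  H_1 = Z.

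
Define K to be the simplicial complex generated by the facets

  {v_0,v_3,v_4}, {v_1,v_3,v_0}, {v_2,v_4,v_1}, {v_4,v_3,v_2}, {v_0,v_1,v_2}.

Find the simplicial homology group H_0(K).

K has 5 vertices, 10 edges, 5 triangles.
rank ∂_0 = 0, rank ∂_1 = 4 ⇒ b_0 = 5 − 0 − 4 = 1; all invariant factors of ∂_1 are 1 so no torsion. So H_0 ≅ Z.

H_0 = Z.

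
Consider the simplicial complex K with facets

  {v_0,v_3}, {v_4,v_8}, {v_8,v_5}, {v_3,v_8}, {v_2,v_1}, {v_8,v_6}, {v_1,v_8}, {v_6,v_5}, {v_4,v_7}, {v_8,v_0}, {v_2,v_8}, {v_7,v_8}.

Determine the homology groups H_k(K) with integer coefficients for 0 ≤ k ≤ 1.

Fix the vertex order v_0 < v_1 < v_2 < v_3 < v_4 < v_5 < v_6 < v_7 < v_8 and write every simplex with vertices in increasing order. Then dim K = 1 and the simplices of K are:

  0-simplices (9): [v_0], [v_1], [v_2], [v_3], [v_4], [v_5], [v_6], [v_7], [v_8]
  1-simplices (12): [v_0,v_3], [v_0,v_8], [v_1,v_2], [v_1,v_8], [v_2,v_8], [v_3,v_8], [v_4,v_7], [v_4,v_8], [v_5,v_6], [v_5,v_8], [v_6,v_8], [v_7,v_8]

Hence C_0 ≅ Z^9, C_1 ≅ Z^12.

Boundary ∂_1: C_1 → C_0 maps an edge to its endpoints' difference, ∂[p,q] = q − p. For instance
  ∂[v_4,v_8] = [v_8] − [v_4].
This gives a 9×12 integer matrix of rank 8; reducing to Smith normal form yields diagonal entries (1,1,1,1,1,1,1,1).

Now H_k = ker ∂_k / im ∂_{k+1}, so:

  H_0: rank C_0 − rank ∂_1 = 9 − 8 = 1, and the invariant factors of ∂_1 are all 1, so H_0 ≅ Z.
  H_1: rank ker ∂_1 − rank ∂_2 = (12 − 8) − 0 = 4, and there is no ∂_2, so H_1 ≅ Z^4.

H_0 = Z,  H_1 = Z^4.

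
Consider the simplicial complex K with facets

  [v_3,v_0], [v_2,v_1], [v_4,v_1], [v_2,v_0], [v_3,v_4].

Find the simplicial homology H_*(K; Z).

H_0 = Z,  H_1 = Z.

K has 5 vertices, 5 edges.
rank ∂_0 = 0, rank ∂_1 = 4 ⇒ b_0 = 5 − 0 − 4 = 1; all invariant factors of ∂_1 are 1 so no torsion. So H_0 = Z.
rank ∂_1 = 4, rank ∂_2 = 0 ⇒ b_1 = 5 − 4 − 0 = 1. So H_1 = Z.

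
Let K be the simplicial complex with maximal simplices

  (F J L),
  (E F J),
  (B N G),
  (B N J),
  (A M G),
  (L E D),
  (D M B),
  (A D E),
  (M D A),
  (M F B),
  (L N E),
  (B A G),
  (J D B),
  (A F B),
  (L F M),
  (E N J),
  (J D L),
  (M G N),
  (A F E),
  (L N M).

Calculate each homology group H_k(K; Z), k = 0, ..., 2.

H_0 ≅ Z,  H_1 ≅ Z ⊕ Z/2Z,  H_2 = 0.

Fix the vertex order A < B < D < E < F < G < J < L < M < N and write every simplex with vertices in increasing order. Then dim K = 2 and the simplices of K are:

  0-simplices (10): A, B, D, E, F, G, J, L, M, N
  1-simplices (30): AB, AD, AE, AF, AG, AM, BD, BF, BG, BJ, BM, BN, DE, DJ, DL, DM, EF, EJ, EL, EN, FJ, FL, FM, GM, GN, JL, JN, LM, LN, MN
  2-simplices (20): ABF, ABG, ADE, ADM, AEF, AGM, BDJ, BDM, BFM, BGN, BJN, DEL, DJL, EFJ, EJN, ELN, FJL, FLM, GMN, LMN

so the chain groups are C_0 ≅ Z^10, C_1 ≅ Z^30, C_2 ≅ Z^20.

The boundary map ∂_1: C_1 → C_0 maps an edge to its endpoints' difference, ∂[p,q] = q − p. For instance
  ∂LM = M − L.
The 10×30 boundary matrix has rank 9 and Smith normal form diag(1,1,1,1,1,1,1,1,1).

∂_2: C_2 → C_1 acts by ∂[p,q,r] = [q,r] − [p,r] + [p,q]. For instance
  ∂BDM = DM − BM + BD,
  ∂FJL = JL − FL + FJ.
The resulting 30×20 matrix has rank 20, and its Smith normal form has invariant factors (1,1,1,1,1,1,1,1,1,1,1,1,1,1,1,1,1,1,1,2).

Reading off H_k = ker ∂_k / im ∂_{k+1}:

  H_0: rank C_0 − rank ∂_1 = 10 − 9 = 1, and the invariant factors of ∂_1 are all 1, so H_0 = Z.
  H_1: rank ker ∂_1 − rank ∂_2 = (30 − 9) − 20 = 1, and ∂_2 has invariant factor 2 > 1, so H_1 = Z ⊕ Z/2Z.
  H_2: rank ker ∂_2 − rank ∂_3 = (20 − 20) − 0 = 0, and there is no ∂_3, so H_2 = 0.

(K is a triangulation of the Klein bottle.)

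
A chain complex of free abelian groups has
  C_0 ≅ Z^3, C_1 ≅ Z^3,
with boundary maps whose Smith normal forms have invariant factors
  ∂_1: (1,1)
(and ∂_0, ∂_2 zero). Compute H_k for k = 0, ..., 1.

H_0: b_0 = 3 − 0 − 2 = 1; torsion from ∂_1 factors > 1: none. So H_0 ≅ Z.
H_1: b_1 = 3 − 2 − 0 = 1; torsion from ∂_2 factors > 1: none. So H_1 ≅ Z.

H_0 ≅ Z,  H_1 ≅ Z.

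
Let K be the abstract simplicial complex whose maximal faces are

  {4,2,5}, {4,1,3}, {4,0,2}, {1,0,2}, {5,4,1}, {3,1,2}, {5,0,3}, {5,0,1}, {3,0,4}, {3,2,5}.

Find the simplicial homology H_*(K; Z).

H_0 = Z,  H_1 = Z/2,  H_2 = 0.

Order the vertices as 0 < 1 < 2 < 3 < 4 < 5. Listing each simplex with vertices in this order, K has dimension 2 with simplices:

  0-simplices (6): [0], [1], [2], [3], [4], [5]
  1-simplices (15): [0,1], [0,2], [0,3], [0,4], [0,5], [1,2], [1,3], [1,4], [1,5], [2,3], [2,4], [2,5], [3,4], [3,5], [4,5]
  2-simplices (10): [0,1,2], [0,1,5], [0,2,4], [0,3,4], [0,3,5], [1,2,3], [1,3,4], [1,4,5], [2,3,5], [2,4,5]

Hence C_0 ≅ Z^6, C_1 ≅ Z^15, C_2 ≅ Z^10.

Boundary ∂_1: C_1 → C_0 sends each edge [p,q] (with p < q) to q − p. For instance
  ∂[2,3] = [3] − [2].
As a 6×15 matrix over Z this has rank 5, with invariant factors (1,1,1,1,1).

Boundary ∂_2: C_2 → C_1 acts by ∂[p,q,r] = [q,r] − [p,r] + [p,q]. For instance
  ∂[0,2,4] = [2,4] − [0,4] + [0,2],
  ∂[0,3,5] = [3,5] − [0,5] + [0,3].
As a 15×10 matrix over Z this has rank 10, with invariant factors (1,1,1,1,1,1,1,1,1,2).

Now H_k = ker ∂_k / im ∂_{k+1}, so:

  H_0: rank C_0 − rank ∂_1 = 6 − 5 = 1, and the invariant factors of ∂_1 are all 1, so H_0 ≅ Z.
  H_1: rank ker ∂_1 − rank ∂_2 = (15 − 5) − 10 = 0, and ∂_2 has invariant factor 2 > 1, so H_1 ≅ Z/2.
  H_2: rank ker ∂_2 − rank ∂_3 = (10 − 10) − 0 = 0, and there is no ∂_3, so H_2 ≅ 0.

As a check, the Euler characteristic is 6 − 15 + 10 = 1, which agrees with 1 − 0 + 0 = 1.
(K is a triangulation of the real projective plane RP^2.)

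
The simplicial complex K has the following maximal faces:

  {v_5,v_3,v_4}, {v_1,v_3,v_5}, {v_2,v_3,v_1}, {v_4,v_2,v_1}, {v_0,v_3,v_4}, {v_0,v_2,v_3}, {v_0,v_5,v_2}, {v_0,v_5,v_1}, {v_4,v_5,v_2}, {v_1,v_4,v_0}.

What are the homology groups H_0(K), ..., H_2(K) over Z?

We work with the vertex ordering v_0 < v_1 < v_2 < v_3 < v_4 < v_5. The simplices of K, each written with vertices in increasing order, are:

  0-simplices (6): [v_0], [v_1], [v_2], [v_3], [v_4], [v_5]
  1-simplices (15): (15 of them)
  2-simplices (10): [v_0,v_1,v_4], [v_0,v_1,v_5], [v_0,v_2,v_3], [v_0,v_2,v_5], [v_0,v_3,v_4], [v_1,v_2,v_3], [v_1,v_2,v_4], [v_1,v_3,v_5], [v_2,v_4,v_5], [v_3,v_4,v_5]

Hence C_0 ≅ Z^6, C_1 ≅ Z^15, C_2 ≅ Z^10.

∂_1: C_1 → C_0 is given by ∂[p,q] = [q] − [p].
The 6×15 boundary matrix has rank 5 and Smith normal form diag(1,1,1,1,1).

Boundary ∂_2: C_2 → C_1 maps a triangle to the signed sum of its edges. For instance
  ∂[v_1,v_2,v_3] = [v_2,v_3] − [v_1,v_3] + [v_1,v_2],
  ∂[v_0,v_1,v_4] = [v_1,v_4] − [v_0,v_4] + [v_0,v_1].
As a 15×10 matrix over Z this has rank 10, with invariant factors (1,1,1,1,1,1,1,1,1,2).

From H_k ≅ ker(∂_k) / im(∂_{k+1}) we obtain:

  H_0: rank C_0 − rank ∂_1 = 6 − 5 = 1, and the invariant factors of ∂_1 are all 1, so H_0 ≅ Z.
  H_1: rank ker ∂_1 − rank ∂_2 = (15 − 5) − 10 = 0, and ∂_2 has invariant factor 2 > 1, so H_1 ≅ Z_2.
  H_2: rank ker ∂_2 − rank ∂_3 = (10 − 10) − 0 = 0, and there is no ∂_3, so H_2 ≅ 0.

As a check, the Euler characteristic is 6 − 15 + 10 = 1, which agrees with 1 − 0 + 0 = 1.
(K is a triangulation of the real projective plane RP^2.)

H_0 ≅ Z,  H_1 ≅ Z_2,  H_2 = 0.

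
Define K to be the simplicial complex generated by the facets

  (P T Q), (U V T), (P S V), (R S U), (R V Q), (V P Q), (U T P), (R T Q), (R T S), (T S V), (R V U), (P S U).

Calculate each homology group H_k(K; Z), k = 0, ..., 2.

H_0 ≅ Z,  H_1 ≅ Z_2,  H_2 = 0.

Order the vertices as P < Q < R < S < T < U < V. Listing each simplex with vertices in this order, K has dimension 2 with simplices:

  0-simplices (7): P, Q, R, S, T, U, V
  1-simplices (18): PQ, PS, PT, PU, PV, QR, QT, QV, RS, RT, RU, RV, ST, SU, SV, TU, TV, UV
  2-simplices (12): PQT, PQV, PSU, PSV, PTU, QRT, QRV, RST, RSU, RUV, STV, TUV

Hence C_0 ≅ Z^7, C_1 ≅ Z^18, C_2 ≅ Z^12.

Boundary ∂_1: C_1 → C_0 sends each edge [p,q] (with p < q) to q − p. For instance
  ∂PQ = Q − P.
As a 7×18 matrix over Z this has rank 6, with invariant factors (1,1,1,1,1,1).

The boundary map ∂_2: C_2 → C_1 acts by ∂[p,q,r] = [q,r] − [p,r] + [p,q]. For instance
  ∂PQV = QV − PV + PQ,
  ∂PSU = SU − PU + PS.
The resulting 18×12 matrix has rank 12, and its Smith normal form has invariant factors (1,1,1,1,1,1,1,1,1,1,1,2).

Reading off H_k = ker ∂_k / im ∂_{k+1}:

  H_0: rank C_0 − rank ∂_1 = 7 − 6 = 1, and the invariant factors of ∂_1 are all 1, so H_0 = Z.
  H_1: rank ker ∂_1 − rank ∂_2 = (18 − 6) − 12 = 0, and ∂_2 has invariant factor 2 > 1, so H_1 = Z_2.
  H_2: rank ker ∂_2 − rank ∂_3 = (12 − 12) − 0 = 0, and there is no ∂_3, so H_2 = 0.

(K is a triangulation of the real projective plane RP^2.)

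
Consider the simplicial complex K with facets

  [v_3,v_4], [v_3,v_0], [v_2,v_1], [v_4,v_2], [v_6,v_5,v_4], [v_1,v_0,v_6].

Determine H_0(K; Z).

Fix the vertex order v_0 < v_1 < v_2 < v_3 < v_4 < v_5 < v_6 and write every simplex with vertices in increasing order. Then dim K = 2 and the simplices of K are:

  0-simplices (7): [v_0], [v_1], [v_2], [v_3], [v_4], [v_5], [v_6]
  1-simplices (10): [v_0,v_1], [v_0,v_3], [v_0,v_6], [v_1,v_2], [v_1,v_6], [v_2,v_4], [v_3,v_4], [v_4,v_5], [v_4,v_6], [v_5,v_6]
  2-simplices (2): [v_0,v_1,v_6], [v_4,v_5,v_6]

so the chain groups are C_0 ≅ Z^7, C_1 ≅ Z^10, C_2 ≅ Z^2.

∂_1: C_1 → C_0 is given by ∂[p,q] = [q] − [p]. For instance
  ∂[v_0,v_3] = [v_3] − [v_0].
As a 7×10 matrix over Z this has rank 6, with invariant factors (1,1,1,1,1,1).

Boundary ∂_2: C_2 → C_1 sends each 2-simplex [p,q,r] to [q,r] − [p,r] + [p,q]. For instance
  ∂[v_4,v_5,v_6] = [v_5,v_6] − [v_4,v_6] + [v_4,v_5],
  ∂[v_0,v_1,v_6] = [v_1,v_6] − [v_0,v_6] + [v_0,v_1].
The resulting 10×2 matrix has rank 2, and its Smith normal form has invariant factors (1,1).

Now H_k = ker ∂_k / im ∂_{k+1}, so:

  H_0: rank C_0 − rank ∂_1 = 7 − 6 = 1, and the invariant factors of ∂_1 are all 1, so H_0 = Z.

H_0 ≅ Z.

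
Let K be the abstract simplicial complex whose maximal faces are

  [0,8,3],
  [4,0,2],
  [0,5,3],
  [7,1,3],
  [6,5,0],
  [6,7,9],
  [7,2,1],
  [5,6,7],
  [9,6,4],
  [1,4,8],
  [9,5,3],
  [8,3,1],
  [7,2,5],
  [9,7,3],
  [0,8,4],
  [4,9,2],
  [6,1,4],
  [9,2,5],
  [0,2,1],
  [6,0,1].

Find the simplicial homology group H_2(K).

H_2 = 0.

We work with the vertex ordering 0 < 1 < 2 < 3 < 4 < 5 < 6 < 7 < 8 < 9. The simplices of K, each written with vertices in increasing order, are:

  0-simplices (10): [0], [1], [2], [3], [4], [5], [6], [7], [8], [9]
  1-simplices (30): (30 of them)
  2-simplices (20): (20 of them)

so the chain groups are C_0 ≅ Z^10, C_1 ≅ Z^30, C_2 ≅ Z^20.

Boundary ∂_1: C_1 → C_0 sends each edge [p,q] (with p < q) to q − p.
The resulting 10×30 matrix has rank 9, and its Smith normal form has invariant factors (1,1,1,1,1,1,1,1,1).

Boundary ∂_2: C_2 → C_1 acts by ∂[p,q,r] = [q,r] − [p,r] + [p,q]. For instance
  ∂[0,4,8] = [4,8] − [0,8] + [0,4],
  ∂[0,1,6] = [1,6] − [0,6] + [0,1].
As a 30×20 matrix over Z this has rank 20, with invariant factors (1,1,1,1,1,1,1,1,1,1,1,1,1,1,1,1,1,1,1,2).

From H_k ≅ ker(∂_k) / im(∂_{k+1}) we obtain:

  H_2: rank ker ∂_2 − rank ∂_3 = (20 − 20) − 0 = 0, and there is no ∂_3, so H_2 = 0.

(K is a triangulation of the Klein bottle.)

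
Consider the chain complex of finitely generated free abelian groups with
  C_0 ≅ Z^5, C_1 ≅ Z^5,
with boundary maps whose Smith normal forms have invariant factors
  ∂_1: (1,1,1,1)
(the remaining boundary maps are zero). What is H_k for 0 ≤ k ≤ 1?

H_0 = Z,  H_1 = Z.

H_0: b_0 = 5 − 0 − 4 = 1; torsion from ∂_1 factors > 1: none. So H_0 = Z.
H_1: b_1 = 5 − 4 − 0 = 1; torsion from ∂_2 factors > 1: none. So H_1 = Z.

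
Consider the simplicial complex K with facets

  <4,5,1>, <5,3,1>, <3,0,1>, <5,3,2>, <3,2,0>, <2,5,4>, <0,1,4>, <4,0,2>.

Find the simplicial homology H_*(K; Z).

H_0 = Z,  H_1 = 0,  H_2 = Z.

Order the vertices as 0 < 1 < 2 < 3 < 4 < 5. Listing each simplex with vertices in this order, K has dimension 2 with simplices:

  0-simplices (6): [0], [1], [2], [3], [4], [5]
  1-simplices (12): [0,1], [0,2], [0,3], [0,4], [1,3], [1,4], [1,5], [2,3], [2,4], [2,5], [3,5], [4,5]
  2-simplices (8): [0,1,3], [0,1,4], [0,2,3], [0,2,4], [1,3,5], [1,4,5], [2,3,5], [2,4,5]

giving chain groups C_0 ≅ Z^6, C_1 ≅ Z^12, C_2 ≅ Z^8.

∂_1: C_1 → C_0 sends each edge [p,q] (with p < q) to q − p. For instance
  ∂[0,2] = [2] − [0].
As a 6×12 matrix over Z this has rank 5, with invariant factors (1,1,1,1,1).

Boundary ∂_2: C_2 → C_1 acts by ∂[p,q,r] = [q,r] − [p,r] + [p,q]. For instance
  ∂[0,2,3] = [2,3] − [0,3] + [0,2],
  ∂[0,2,4] = [2,4] − [0,4] + [0,2].
The resulting 12×8 matrix has rank 7, and its Smith normal form has invariant factors (1,1,1,1,1,1,1).

From H_k ≅ ker(∂_k) / im(∂_{k+1}) we obtain:

  H_0: rank C_0 − rank ∂_1 = 6 − 5 = 1, and the invariant factors of ∂_1 are all 1, so H_0 = Z.
  H_1: rank ker ∂_1 − rank ∂_2 = (12 − 5) − 7 = 0, and the invariant factors of ∂_2 are all 1, so H_1 = 0.
  H_2: rank ker ∂_2 − rank ∂_3 = (8 − 7) − 0 = 1, and there is no ∂_3, so H_2 = Z.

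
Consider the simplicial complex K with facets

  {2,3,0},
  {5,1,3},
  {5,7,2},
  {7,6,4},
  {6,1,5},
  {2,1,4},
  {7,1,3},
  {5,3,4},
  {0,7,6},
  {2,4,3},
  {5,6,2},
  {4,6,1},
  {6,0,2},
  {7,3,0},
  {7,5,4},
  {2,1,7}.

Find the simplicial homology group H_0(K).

Fix the vertex order 0 < 1 < 2 < 3 < 4 < 5 < 6 < 7 and write every simplex with vertices in increasing order. Then dim K = 2 and the simplices of K are:

  0-simplices (8): [0], [1], [2], [3], [4], [5], [6], [7]
  1-simplices (24): (24 of them)
  2-simplices (16): [0,2,3], [0,2,6], [0,3,7], [0,6,7], [1,2,4], [1,2,7], [1,3,5], [1,3,7], [1,4,6], [1,5,6], [2,3,4], [2,5,6], [2,5,7], [3,4,5], [4,5,7], [4,6,7]

so the chain groups are C_0 ≅ Z^8, C_1 ≅ Z^24, C_2 ≅ Z^16.

Boundary ∂_1: C_1 → C_0 is given by ∂[p,q] = [q] − [p].
As a 8×24 matrix over Z this has rank 7, with invariant factors (1,1,1,1,1,1,1).

Boundary ∂_2: C_2 → C_1 maps a triangle to the signed sum of its edges. For instance
  ∂[0,3,7] = [3,7] − [0,7] + [0,3],
  ∂[4,6,7] = [6,7] − [4,7] + [4,6].
This gives a 24×16 integer matrix of rank 15; reducing to Smith normal form yields diagonal entries (1,1,1,1,1,1,1,1,1,1,1,1,1,1,1).

Reading off H_k = ker ∂_k / im ∂_{k+1}:

  H_0: rank C_0 − rank ∂_1 = 8 − 7 = 1, and the invariant factors of ∂_1 are all 1, so H_0 ≅ Z.

H_0 = Z.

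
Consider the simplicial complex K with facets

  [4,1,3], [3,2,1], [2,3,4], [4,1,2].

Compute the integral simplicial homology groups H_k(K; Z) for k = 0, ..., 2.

H_0 = Z,  H_1 = 0,  H_2 = Z.

Order the vertices as 1 < 2 < 3 < 4. Listing each simplex with vertices in this order, K has dimension 2 with simplices:

  0-simplices (4): [1], [2], [3], [4]
  1-simplices (6): [1,2], [1,3], [1,4], [2,3], [2,4], [3,4]
  2-simplices (4): [1,2,3], [1,2,4], [1,3,4], [2,3,4]

so the chain groups are C_0 ≅ Z^4, C_1 ≅ Z^6, C_2 ≅ Z^4.

The boundary map ∂_1: C_1 → C_0 sends each edge [p,q] (with p < q) to q − p. For instance
  ∂[2,4] = [4] − [2].
This gives a 4×6 integer matrix of rank 3; reducing to Smith normal form yields diagonal entries (1,1,1).

The boundary map ∂_2: C_2 → C_1 acts by ∂[p,q,r] = [q,r] − [p,r] + [p,q]. For instance
  ∂[1,3,4] = [3,4] − [1,4] + [1,3],
  ∂[2,3,4] = [3,4] − [2,4] + [2,3].
As a 6×4 matrix over Z this has rank 3, with invariant factors (1,1,1).

From H_k ≅ ker(∂_k) / im(∂_{k+1}) we obtain:

  H_0: rank C_0 − rank ∂_1 = 4 − 3 = 1, and the invariant factors of ∂_1 are all 1, so H_0 = Z.
  H_1: rank ker ∂_1 − rank ∂_2 = (6 − 3) − 3 = 0, and the invariant factors of ∂_2 are all 1, so H_1 = 0.
  H_2: rank ker ∂_2 − rank ∂_3 = (4 − 3) − 0 = 1, and there is no ∂_3, so H_2 = Z.

As a check, the Euler characteristic is 4 − 6 + 4 = 2, which agrees with 1 − 0 + 1 = 2.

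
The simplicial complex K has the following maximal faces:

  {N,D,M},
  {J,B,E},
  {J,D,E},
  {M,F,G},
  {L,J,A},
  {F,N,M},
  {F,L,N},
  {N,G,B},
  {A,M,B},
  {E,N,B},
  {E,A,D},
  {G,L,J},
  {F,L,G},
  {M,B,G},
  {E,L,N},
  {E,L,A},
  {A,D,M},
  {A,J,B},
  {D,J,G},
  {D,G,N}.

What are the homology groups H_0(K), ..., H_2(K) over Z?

Fix the vertex order A < B < D < E < F < G < J < L < M < N and write every simplex with vertices in increasing order. Then dim K = 2 and the simplices of K are:

  0-simplices (10): A, B, D, E, F, G, J, L, M, N
  1-simplices (30): AB, AD, AE, AJ, AL, AM, BE, BG, BJ, BM, BN, DE, DG, DJ, DM, DN, EJ, EL, EN, FG, FL, FM, FN, GJ, GL, GM, GN, JL, LN, MN
  2-simplices (20): ABJ, ABM, ADE, ADM, AEL, AJL, BEJ, BEN, BGM, BGN, DEJ, DGJ, DGN, DMN, ELN, FGL, FGM, FLN, FMN, GJL

Hence C_0 ≅ Z^10, C_1 ≅ Z^30, C_2 ≅ Z^20.

Boundary ∂_1: C_1 → C_0 maps an edge to its endpoints' difference, ∂[p,q] = q − p. For instance
  ∂BG = G − B.
The 10×30 boundary matrix has rank 9 and Smith normal form diag(1,1,1,1,1,1,1,1,1).

The boundary map ∂_2: C_2 → C_1 acts by ∂[p,q,r] = [q,r] − [p,r] + [p,q]. For instance
  ∂AEL = EL − AL + AE,
  ∂ELN = LN − EN + EL.
The 30×20 boundary matrix has rank 20 and Smith normal form diag(1,1,1,1,1,1,1,1,1,1,1,1,1,1,1,1,1,1,1,2).

From H_k ≅ ker(∂_k) / im(∂_{k+1}) we obtain:

  H_0: rank C_0 − rank ∂_1 = 10 − 9 = 1, and the invariant factors of ∂_1 are all 1, so H_0 = Z.
  H_1: rank ker ∂_1 − rank ∂_2 = (30 − 9) − 20 = 1, and ∂_2 has invariant factor 2 > 1, so H_1 = Z ⊕ Z_2.
  H_2: rank ker ∂_2 − rank ∂_3 = (20 − 20) − 0 = 0, and there is no ∂_3, so H_2 = 0.

H_0 ≅ Z,  H_1 ≅ Z ⊕ Z_2,  H_2 = 0.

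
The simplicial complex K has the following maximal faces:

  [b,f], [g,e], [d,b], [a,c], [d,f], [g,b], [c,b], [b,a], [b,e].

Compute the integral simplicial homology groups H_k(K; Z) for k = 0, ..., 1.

H_0 ≅ Z,  H_1 ≅ Z^3.

We work with the vertex ordering a < b < c < d < e < f < g. The simplices of K, each written with vertices in increasing order, are:

  0-simplices (7): a, b, c, d, e, f, g
  1-simplices (9): ab, ac, bc, bd, be, bf, bg, df, eg

so the chain groups are C_0 ≅ Z^7, C_1 ≅ Z^9.

∂_1: C_1 → C_0 maps an edge to its endpoints' difference, ∂[p,q] = q − p. For instance
  ∂eg = g − e.
As a 7×9 matrix over Z this has rank 6, with invariant factors (1,1,1,1,1,1).

From H_k ≅ ker(∂_k) / im(∂_{k+1}) we obtain:

  H_0: rank C_0 − rank ∂_1 = 7 − 6 = 1, and the invariant factors of ∂_1 are all 1, so H_0 ≅ Z.
  H_1: rank ker ∂_1 − rank ∂_2 = (9 − 6) − 0 = 3, and there is no ∂_2, so H_1 ≅ Z^3.

As a check, the Euler characteristic is 7 − 9 = -2, which agrees with 1 − 3 = -2.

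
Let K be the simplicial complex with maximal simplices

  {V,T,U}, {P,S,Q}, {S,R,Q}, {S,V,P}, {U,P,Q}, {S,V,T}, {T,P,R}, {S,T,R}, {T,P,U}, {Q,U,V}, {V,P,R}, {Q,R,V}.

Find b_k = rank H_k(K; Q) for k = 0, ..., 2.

Take the total order P < Q < R < S < T < U < V on the vertex set. Then K (dimension 2) consists of the simplices:

  0-simplices (7): P, Q, R, S, T, U, V
  1-simplices (18): PQ, PR, PS, PT, PU, PV, QR, QS, QU, QV, RS, RT, RV, ST, SV, TU, TV, UV
  2-simplices (12): PQS, PQU, PRT, PRV, PSV, PTU, QRS, QRV, QUV, RST, STV, TUV

giving chain groups C_0 ≅ Z^7, C_1 ≅ Z^18, C_2 ≅ Z^12.

The boundary map ∂_1: C_1 → C_0 maps an edge to its endpoints' difference, ∂[p,q] = q − p. For instance
  ∂QU = U − Q.
The 7×18 boundary matrix has rank 6 and Smith normal form diag(1,1,1,1,1,1).

Boundary ∂_2: C_2 → C_1 acts by ∂[p,q,r] = [q,r] − [p,r] + [p,q]. For instance
  ∂QUV = UV − QV + QU,
  ∂PQU = QU − PU + PQ.
As a 18×12 matrix over Z this has rank 12, with invariant factors (1,1,1,1,1,1,1,1,1,1,1,2).

From H_k ≅ ker(∂_k) / im(∂_{k+1}) we obtain:

  H_0: rank C_0 − rank ∂_1 = 7 − 6 = 1, and the invariant factors of ∂_1 are all 1, so H_0 = Z.
  H_1: rank ker ∂_1 − rank ∂_2 = (18 − 6) − 12 = 0, and ∂_2 has invariant factor 2 > 1, so H_1 = Z/2Z.
  H_2: rank ker ∂_2 − rank ∂_3 = (12 − 12) − 0 = 0, and there is no ∂_3, so H_2 = 0.

As a check, the Euler characteristic is 7 − 18 + 12 = 1, which agrees with 1 − 0 + 0 = 1.
(K is a triangulation of the real projective plane RP^2.)

Hence the Betti numbers are b_0 = 1, b_1 = 0, b_2 = 0.

b_0 = 1, b_1 = 0, b_2 = 0.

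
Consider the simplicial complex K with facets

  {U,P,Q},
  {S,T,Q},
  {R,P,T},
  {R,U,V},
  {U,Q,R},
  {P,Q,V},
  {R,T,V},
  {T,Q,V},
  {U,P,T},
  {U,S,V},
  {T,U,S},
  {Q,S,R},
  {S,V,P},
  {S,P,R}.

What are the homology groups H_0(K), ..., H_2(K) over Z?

H_0 ≅ Z,  H_1 ≅ Z^2,  H_2 ≅ Z.

K has 7 vertices, 21 edges, 14 triangles.
rank ∂_0 = 0, rank ∂_1 = 6 ⇒ b_0 = 7 − 0 − 6 = 1; all invariant factors of ∂_1 are 1 so no torsion. So H_0 = Z.
rank ∂_1 = 6, rank ∂_2 = 13 ⇒ b_1 = 21 − 6 − 13 = 2; all invariant factors of ∂_2 are 1 so no torsion. So H_1 = Z^2.
rank ∂_2 = 13, rank ∂_3 = 0 ⇒ b_2 = 14 − 13 − 0 = 1. So H_2 = Z.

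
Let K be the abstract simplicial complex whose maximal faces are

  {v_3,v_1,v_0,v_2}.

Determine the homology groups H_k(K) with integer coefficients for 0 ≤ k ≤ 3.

H_0 ≅ Z,  H_1 = 0,  H_2 = 0,  H_3 = 0.

We work with the vertex ordering v_0 < v_1 < v_2 < v_3. The simplices of K, each written with vertices in increasing order, are:

  0-simplices (4): [v_0], [v_1], [v_2], [v_3]
  1-simplices (6): [v_0,v_1], [v_0,v_2], [v_0,v_3], [v_1,v_2], [v_1,v_3], [v_2,v_3]
  2-simplices (4): [v_0,v_1,v_2], [v_0,v_1,v_3], [v_0,v_2,v_3], [v_1,v_2,v_3]
  3-simplices (1): [v_0,v_1,v_2,v_3]

Hence C_0 ≅ Z^4, C_1 ≅ Z^6, C_2 ≅ Z^4, C_3 ≅ Z^1.

Boundary ∂_1: C_1 → C_0 maps an edge to its endpoints' difference, ∂[p,q] = q − p. For instance
  ∂[v_0,v_3] = [v_3] − [v_0].
This gives a 4×6 integer matrix of rank 3; reducing to Smith normal form yields diagonal entries (1,1,1).

Boundary ∂_2: C_2 → C_1 sends each 2-simplex [p,q,r] to [q,r] − [p,r] + [p,q]. For instance
  ∂[v_1,v_2,v_3] = [v_2,v_3] − [v_1,v_3] + [v_1,v_2],
  ∂[v_0,v_1,v_2] = [v_1,v_2] − [v_0,v_2] + [v_0,v_1].
As a 6×4 matrix over Z this has rank 3, with invariant factors (1,1,1).

The boundary map ∂_3: C_3 → C_2 sends each 3-simplex σ to the alternating sum Σ_i (−1)^i (σ with its i-th vertex removed). For instance
  ∂[v_0,v_1,v_2,v_3] = [v_1,v_2,v_3] − [v_0,v_2,v_3] + [v_0,v_1,v_3] − [v_0,v_1,v_2].
The 4×1 boundary matrix has rank 1 and Smith normal form diag(1).

Now H_k = ker ∂_k / im ∂_{k+1}, so:

  H_0: rank C_0 − rank ∂_1 = 4 − 3 = 1, and the invariant factors of ∂_1 are all 1, so H_0 = Z.
  H_1: rank ker ∂_1 − rank ∂_2 = (6 − 3) − 3 = 0, and the invariant factors of ∂_2 are all 1, so H_1 = 0.
  H_2: rank ker ∂_2 − rank ∂_3 = (4 − 3) − 1 = 0, and the invariant factors of ∂_3 are all 1, so H_2 = 0.
  H_3: rank ker ∂_3 − rank ∂_4 = (1 − 1) − 0 = 0, and there is no ∂_4, so H_3 = 0.

As a check, the Euler characteristic is 4 − 6 + 4 − 1 = 1, which agrees with 1 − 0 + 0 − 0 = 1.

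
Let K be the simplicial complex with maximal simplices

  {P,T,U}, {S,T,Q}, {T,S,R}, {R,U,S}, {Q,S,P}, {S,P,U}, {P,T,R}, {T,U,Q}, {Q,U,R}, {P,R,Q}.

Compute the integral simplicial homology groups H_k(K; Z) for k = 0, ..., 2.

Fix the vertex order P < Q < R < S < T < U and write every simplex with vertices in increasing order. Then dim K = 2 and the simplices of K are:

  0-simplices (6): P, Q, R, S, T, U
  1-simplices (15): PQ, PR, PS, PT, PU, QR, QS, QT, QU, RS, RT, RU, ST, SU, TU
  2-simplices (10): PQR, PQS, PRT, PSU, PTU, QRU, QST, QTU, RST, RSU

Hence C_0 ≅ Z^6, C_1 ≅ Z^15, C_2 ≅ Z^10.

Boundary ∂_1: C_1 → C_0 sends each edge [p,q] (with p < q) to q − p.
This gives a 6×15 integer matrix of rank 5; reducing to Smith normal form yields diagonal entries (1,1,1,1,1).

Boundary ∂_2: C_2 → C_1 sends each 2-simplex [p,q,r] to [q,r] − [p,r] + [p,q]. For instance
  ∂PQR = QR − PR + PQ,
  ∂PTU = TU − PU + PT.
As a 15×10 matrix over Z this has rank 10, with invariant factors (1,1,1,1,1,1,1,1,1,2).

Reading off H_k = ker ∂_k / im ∂_{k+1}:

  H_0: rank C_0 − rank ∂_1 = 6 − 5 = 1, and the invariant factors of ∂_1 are all 1, so H_0 ≅ Z.
  H_1: rank ker ∂_1 − rank ∂_2 = (15 − 5) − 10 = 0, and ∂_2 has invariant factor 2 > 1, so H_1 ≅ Z/2.
  H_2: rank ker ∂_2 − rank ∂_3 = (10 − 10) − 0 = 0, and there is no ∂_3, so H_2 ≅ 0.

As a check, the Euler characteristic is 6 − 15 + 10 = 1, which agrees with 1 − 0 + 0 = 1.

H_0 = Z,  H_1 = Z/2,  H_2 = 0.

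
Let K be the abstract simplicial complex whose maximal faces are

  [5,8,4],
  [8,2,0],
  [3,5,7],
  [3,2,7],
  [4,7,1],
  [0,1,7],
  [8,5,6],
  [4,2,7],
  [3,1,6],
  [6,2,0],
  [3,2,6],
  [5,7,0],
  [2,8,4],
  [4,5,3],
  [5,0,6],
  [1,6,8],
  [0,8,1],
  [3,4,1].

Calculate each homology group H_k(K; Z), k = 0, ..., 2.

Take the total order 0 < 1 < 2 < 3 < 4 < 5 < 6 < 7 < 8 on the vertex set. Then K (dimension 2) consists of the simplices:

  0-simplices (9): [0], [1], [2], [3], [4], [5], [6], [7], [8]
  1-simplices (27): (27 of them)
  2-simplices (18): [0,1,7], [0,1,8], [0,2,6], [0,2,8], [0,5,6], [0,5,7], [1,3,4], [1,3,6], [1,4,7], [1,6,8], [2,3,6], [2,3,7], [2,4,7], [2,4,8], [3,4,5], [3,5,7], [4,5,8], [5,6,8]

Hence C_0 ≅ Z^9, C_1 ≅ Z^27, C_2 ≅ Z^18.

Boundary ∂_1: C_1 → C_0 maps an edge to its endpoints' difference, ∂[p,q] = q − p. For instance
  ∂[6,8] = [8] − [6].
As a 9×27 matrix over Z this has rank 8, with invariant factors (1,1,1,1,1,1,1,1).

Boundary ∂_2: C_2 → C_1 sends each 2-simplex [p,q,r] to [q,r] − [p,r] + [p,q]. For instance
  ∂[1,3,4] = [3,4] − [1,4] + [1,3],
  ∂[5,6,8] = [6,8] − [5,8] + [5,6].
As a 27×18 matrix over Z this has rank 18, with invariant factors (1,1,1,1,1,1,1,1,1,1,1,1,1,1,1,1,1,2).

Now H_k = ker ∂_k / im ∂_{k+1}, so:

  H_0: rank C_0 − rank ∂_1 = 9 − 8 = 1, and the invariant factors of ∂_1 are all 1, so H_0 = Z.
  H_1: rank ker ∂_1 − rank ∂_2 = (27 − 8) − 18 = 1, and ∂_2 has invariant factor 2 > 1, so H_1 = Z ⊕ Z/2.
  H_2: rank ker ∂_2 − rank ∂_3 = (18 − 18) − 0 = 0, and there is no ∂_3, so H_2 = 0.

As a check, the Euler characteristic is 9 − 27 + 18 = 0, which agrees with 1 − 1 + 0 = 0.
(K is a triangulation of the Klein bottle.)

H_0 ≅ Z,  H_1 ≅ Z ⊕ Z/2,  H_2 = 0.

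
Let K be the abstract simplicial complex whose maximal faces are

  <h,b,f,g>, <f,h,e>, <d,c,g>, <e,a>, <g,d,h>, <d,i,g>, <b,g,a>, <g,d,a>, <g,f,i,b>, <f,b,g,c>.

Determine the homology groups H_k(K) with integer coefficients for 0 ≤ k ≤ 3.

H_0 = Z,  H_1 = Z,  H_2 = 0,  H_3 = 0.

We work with the vertex ordering a < b < c < d < e < f < g < h < i. The simplices of K, each written with vertices in increasing order, are:

  0-simplices (9): a, b, c, d, e, f, g, h, i
  1-simplices (22): ab, ad, ae, ag, bc, bf, bg, bh, bi, cd, cf, cg, dg, dh, di, ef, eh, fg, fh, fi, gh, gi
  2-simplices (16): abg, adg, bcf, bcg, bfg, bfh, bfi, bgh, bgi, cdg, cfg, dgh, dgi, efh, fgh, fgi
  3-simplices (3): bcfg, bfgh, bfgi

giving chain groups C_0 ≅ Z^9, C_1 ≅ Z^22, C_2 ≅ Z^16, C_3 ≅ Z^3.

Boundary ∂_1: C_1 → C_0 is given by ∂[p,q] = [q] − [p].
The resulting 9×22 matrix has rank 8, and its Smith normal form has invariant factors (1,1,1,1,1,1,1,1).

∂_2: C_2 → C_1 maps a triangle to the signed sum of its edges. For instance
  ∂efh = fh − eh + ef,
  ∂adg = dg − ag + ad.
As a 22×16 matrix over Z this has rank 13, with invariant factors (1,1,1,1,1,1,1,1,1,1,1,1,1).

The boundary map ∂_3: C_3 → C_2 sends each 3-simplex σ to the alternating sum Σ_i (−1)^i (σ with its i-th vertex removed). For instance
  ∂bfgi = fgi − bgi + bfi − bfg,
  ∂bcfg = cfg − bfg + bcg − bcf.
As a 16×3 matrix over Z this has rank 3, with invariant factors (1,1,1).

Computing H_k = (kernel of ∂_k) / (image of ∂_{k+1}):

  H_0: rank C_0 − rank ∂_1 = 9 − 8 = 1, and the invariant factors of ∂_1 are all 1, so H_0 ≅ Z.
  H_1: rank ker ∂_1 − rank ∂_2 = (22 − 8) − 13 = 1, and the invariant factors of ∂_2 are all 1, so H_1 ≅ Z.
  H_2: rank ker ∂_2 − rank ∂_3 = (16 − 13) − 3 = 0, and the invariant factors of ∂_3 are all 1, so H_2 ≅ 0.
  H_3: rank ker ∂_3 − rank ∂_4 = (3 − 3) − 0 = 0, and there is no ∂_4, so H_3 ≅ 0.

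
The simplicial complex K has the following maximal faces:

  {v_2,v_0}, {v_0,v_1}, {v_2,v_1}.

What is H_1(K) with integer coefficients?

H_1 ≅ Z.

We work with the vertex ordering v_0 < v_1 < v_2. The simplices of K, each written with vertices in increasing order, are:

  0-simplices (3): [v_0], [v_1], [v_2]
  1-simplices (3): [v_0,v_1], [v_0,v_2], [v_1,v_2]

Hence C_0 ≅ Z^3, C_1 ≅ Z^3.

∂_1: C_1 → C_0 sends each edge [p,q] (with p < q) to q − p.
The 3×3 boundary matrix has rank 2 and Smith normal form diag(1,1).

Computing H_k = (kernel of ∂_k) / (image of ∂_{k+1}):

  H_1: rank ker ∂_1 − rank ∂_2 = (3 − 2) − 0 = 1, and there is no ∂_2, so H_1 = Z.

(K is a triangulation of the circle S^1.)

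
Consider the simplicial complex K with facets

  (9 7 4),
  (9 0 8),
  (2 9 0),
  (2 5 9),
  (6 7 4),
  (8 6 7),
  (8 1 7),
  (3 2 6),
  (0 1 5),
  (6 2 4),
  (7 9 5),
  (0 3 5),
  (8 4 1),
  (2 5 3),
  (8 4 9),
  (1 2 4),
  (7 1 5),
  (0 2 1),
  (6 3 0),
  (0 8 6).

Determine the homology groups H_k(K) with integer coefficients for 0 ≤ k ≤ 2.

K has 10 vertices, 30 edges, 20 triangles.
rank ∂_0 = 0, rank ∂_1 = 9 ⇒ b_0 = 10 − 0 − 9 = 1; all invariant factors of ∂_1 are 1 so no torsion. So H_0 = Z.
rank ∂_1 = 9, rank ∂_2 = 20 ⇒ b_1 = 30 − 9 − 20 = 1; ∂_2 has invariant factor(s) [2] giving torsion. So H_1 = Z ⊕ Z/2Z.
rank ∂_2 = 20, rank ∂_3 = 0 ⇒ b_2 = 20 − 20 − 0 = 0. So H_2 = 0.

H_0 ≅ Z,  H_1 ≅ Z ⊕ Z/2Z,  H_2 = 0.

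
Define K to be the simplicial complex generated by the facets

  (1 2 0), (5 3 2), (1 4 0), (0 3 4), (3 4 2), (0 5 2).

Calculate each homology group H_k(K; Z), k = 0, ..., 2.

We work with the vertex ordering 0 < 1 < 2 < 3 < 4 < 5. The simplices of K, each written with vertices in increasing order, are:

  0-simplices (6): [0], [1], [2], [3], [4], [5]
  1-simplices (12): [0,1], [0,2], [0,3], [0,4], [0,5], [1,2], [1,4], [2,3], [2,4], [2,5], [3,4], [3,5]
  2-simplices (6): [0,1,2], [0,1,4], [0,2,5], [0,3,4], [2,3,4], [2,3,5]

so the chain groups are C_0 ≅ Z^6, C_1 ≅ Z^12, C_2 ≅ Z^6.

∂_1: C_1 → C_0 maps an edge to its endpoints' difference, ∂[p,q] = q − p. For instance
  ∂[1,4] = [4] − [1].
The 6×12 boundary matrix has rank 5 and Smith normal form diag(1,1,1,1,1).

∂_2: C_2 → C_1 maps a triangle to the signed sum of its edges. For instance
  ∂[0,2,5] = [2,5] − [0,5] + [0,2],
  ∂[0,3,4] = [3,4] − [0,4] + [0,3].
As a 12×6 matrix over Z this has rank 6, with invariant factors (1,1,1,1,1,1).

From H_k ≅ ker(∂_k) / im(∂_{k+1}) we obtain:

  H_0: rank C_0 − rank ∂_1 = 6 − 5 = 1, and the invariant factors of ∂_1 are all 1, so H_0 ≅ Z.
  H_1: rank ker ∂_1 − rank ∂_2 = (12 − 5) − 6 = 1, and the invariant factors of ∂_2 are all 1, so H_1 ≅ Z.
  H_2: rank ker ∂_2 − rank ∂_3 = (6 − 6) − 0 = 0, and there is no ∂_3, so H_2 ≅ 0.

H_0 = Z,  H_1 = Z,  H_2 = 0.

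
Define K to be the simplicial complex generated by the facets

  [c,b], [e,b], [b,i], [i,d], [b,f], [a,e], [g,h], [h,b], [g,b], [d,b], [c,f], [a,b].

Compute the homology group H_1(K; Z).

H_1 = Z^4.

K has 9 vertices, 12 edges.
rank ∂_1 = 8, rank ∂_2 = 0 ⇒ b_1 = 12 − 8 − 0 = 4. So H_1 = Z^4.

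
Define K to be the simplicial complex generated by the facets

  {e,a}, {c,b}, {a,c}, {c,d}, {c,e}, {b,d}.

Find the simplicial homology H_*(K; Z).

H_0 = Z,  H_1 = Z^2.

Order the vertices as a < b < c < d < e. Listing each simplex with vertices in this order, K has dimension 1 with simplices:

  0-simplices (5): a, b, c, d, e
  1-simplices (6): ac, ae, bc, bd, cd, ce

so the chain groups are C_0 ≅ Z^5, C_1 ≅ Z^6.

Boundary ∂_1: C_1 → C_0 maps an edge to its endpoints' difference, ∂[p,q] = q − p. For instance
  ∂ac = c − a.
The 5×6 boundary matrix has rank 4 and Smith normal form diag(1,1,1,1).

Reading off H_k = ker ∂_k / im ∂_{k+1}:

  H_0: rank C_0 − rank ∂_1 = 5 − 4 = 1, and the invariant factors of ∂_1 are all 1, so H_0 = Z.
  H_1: rank ker ∂_1 − rank ∂_2 = (6 − 4) − 0 = 2, and there is no ∂_2, so H_1 = Z^2.

(K is a triangulation of a wedge of 2 circles.)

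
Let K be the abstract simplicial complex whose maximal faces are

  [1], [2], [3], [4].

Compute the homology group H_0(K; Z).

Fix the vertex order 1 < 2 < 3 < 4 and write every simplex with vertices in increasing order. Then dim K = 0 and the simplices of K are:

  0-simplices (4): [1], [2], [3], [4]

giving chain groups C_0 ≅ Z^4.

From H_k ≅ ker(∂_k) / im(∂_{k+1}) we obtain:

  H_0: rank C_0 − rank ∂_1 = 4 − 0 = 4, and there is no ∂_1, so H_0 = Z^4.

(K is a triangulation of a set of 4 points.)

H_0 = Z^4.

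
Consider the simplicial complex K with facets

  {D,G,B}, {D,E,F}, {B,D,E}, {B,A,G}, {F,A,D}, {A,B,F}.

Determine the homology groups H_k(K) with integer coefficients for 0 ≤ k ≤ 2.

Fix the vertex order A < B < D < E < F < G and write every simplex with vertices in increasing order. Then dim K = 2 and the simplices of K are:

  0-simplices (6): A, B, D, E, F, G
  1-simplices (12): AB, AD, AF, AG, BD, BE, BF, BG, DE, DF, DG, EF
  2-simplices (6): ABF, ABG, ADF, BDE, BDG, DEF

so the chain groups are C_0 ≅ Z^6, C_1 ≅ Z^12, C_2 ≅ Z^6.

Boundary ∂_1: C_1 → C_0 is given by ∂[p,q] = [q] − [p].
The 6×12 boundary matrix has rank 5 and Smith normal form diag(1,1,1,1,1).

∂_2: C_2 → C_1 sends each 2-simplex [p,q,r] to [q,r] − [p,r] + [p,q]. For instance
  ∂BDE = DE − BE + BD,
  ∂ABG = BG − AG + AB.
This gives a 12×6 integer matrix of rank 6; reducing to Smith normal form yields diagonal entries (1,1,1,1,1,1).

Computing H_k = (kernel of ∂_k) / (image of ∂_{k+1}):

  H_0: rank C_0 − rank ∂_1 = 6 − 5 = 1, and the invariant factors of ∂_1 are all 1, so H_0 ≅ Z.
  H_1: rank ker ∂_1 − rank ∂_2 = (12 − 5) − 6 = 1, and the invariant factors of ∂_2 are all 1, so H_1 ≅ Z.
  H_2: rank ker ∂_2 − rank ∂_3 = (6 − 6) − 0 = 0, and there is no ∂_3, so H_2 ≅ 0.

As a check, the Euler characteristic is 6 − 12 + 6 = 0, which agrees with 1 − 1 + 0 = 0.

H_0 ≅ Z,  H_1 ≅ Z,  H_2 = 0.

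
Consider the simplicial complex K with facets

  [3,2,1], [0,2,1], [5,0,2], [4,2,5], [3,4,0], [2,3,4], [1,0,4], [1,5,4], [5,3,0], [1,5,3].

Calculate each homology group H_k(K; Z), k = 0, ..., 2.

H_0 ≅ Z,  H_1 ≅ Z_2,  H_2 = 0.

We work with the vertex ordering 0 < 1 < 2 < 3 < 4 < 5. The simplices of K, each written with vertices in increasing order, are:

  0-simplices (6): [0], [1], [2], [3], [4], [5]
  1-simplices (15): [0,1], [0,2], [0,3], [0,4], [0,5], [1,2], [1,3], [1,4], [1,5], [2,3], [2,4], [2,5], [3,4], [3,5], [4,5]
  2-simplices (10): [0,1,2], [0,1,4], [0,2,5], [0,3,4], [0,3,5], [1,2,3], [1,3,5], [1,4,5], [2,3,4], [2,4,5]

Hence C_0 ≅ Z^6, C_1 ≅ Z^15, C_2 ≅ Z^10.

Boundary ∂_1: C_1 → C_0 sends each edge [p,q] (with p < q) to q − p. For instance
  ∂[1,2] = [2] − [1].
As a 6×15 matrix over Z this has rank 5, with invariant factors (1,1,1,1,1).

Boundary ∂_2: C_2 → C_1 sends each 2-simplex [p,q,r] to [q,r] − [p,r] + [p,q]. For instance
  ∂[0,1,4] = [1,4] − [0,4] + [0,1],
  ∂[2,3,4] = [3,4] − [2,4] + [2,3].
The resulting 15×10 matrix has rank 10, and its Smith normal form has invariant factors (1,1,1,1,1,1,1,1,1,2).

Now H_k = ker ∂_k / im ∂_{k+1}, so:

  H_0: rank C_0 − rank ∂_1 = 6 − 5 = 1, and the invariant factors of ∂_1 are all 1, so H_0 ≅ Z.
  H_1: rank ker ∂_1 − rank ∂_2 = (15 − 5) − 10 = 0, and ∂_2 has invariant factor 2 > 1, so H_1 ≅ Z_2.
  H_2: rank ker ∂_2 − rank ∂_3 = (10 − 10) − 0 = 0, and there is no ∂_3, so H_2 ≅ 0.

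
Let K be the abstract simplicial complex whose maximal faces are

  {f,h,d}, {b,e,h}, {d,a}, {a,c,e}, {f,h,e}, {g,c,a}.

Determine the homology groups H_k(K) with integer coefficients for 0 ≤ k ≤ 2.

Fix the vertex order a < b < c < d < e < f < g < h and write every simplex with vertices in increasing order. Then dim K = 2 and the simplices of K are:

  0-simplices (8): a, b, c, d, e, f, g, h
  1-simplices (13): ac, ad, ae, ag, be, bh, ce, cg, df, dh, ef, eh, fh
  2-simplices (5): ace, acg, beh, dfh, efh

so the chain groups are C_0 ≅ Z^8, C_1 ≅ Z^13, C_2 ≅ Z^5.

∂_1: C_1 → C_0 is given by ∂[p,q] = [q] − [p]. For instance
  ∂ae = e − a.
This gives a 8×13 integer matrix of rank 7; reducing to Smith normal form yields diagonal entries (1,1,1,1,1,1,1).

The boundary map ∂_2: C_2 → C_1 acts by ∂[p,q,r] = [q,r] − [p,r] + [p,q]. For instance
  ∂ace = ce − ae + ac,
  ∂acg = cg − ag + ac.
The resulting 13×5 matrix has rank 5, and its Smith normal form has invariant factors (1,1,1,1,1).

Reading off H_k = ker ∂_k / im ∂_{k+1}:

  H_0: rank C_0 − rank ∂_1 = 8 − 7 = 1, and the invariant factors of ∂_1 are all 1, so H_0 = Z.
  H_1: rank ker ∂_1 − rank ∂_2 = (13 − 7) − 5 = 1, and the invariant factors of ∂_2 are all 1, so H_1 = Z.
  H_2: rank ker ∂_2 − rank ∂_3 = (5 − 5) − 0 = 0, and there is no ∂_3, so H_2 = 0.

As a check, the Euler characteristic is 8 − 13 + 5 = 0, which agrees with 1 − 1 + 0 = 0.

H_0 = Z,  H_1 = Z,  H_2 = 0.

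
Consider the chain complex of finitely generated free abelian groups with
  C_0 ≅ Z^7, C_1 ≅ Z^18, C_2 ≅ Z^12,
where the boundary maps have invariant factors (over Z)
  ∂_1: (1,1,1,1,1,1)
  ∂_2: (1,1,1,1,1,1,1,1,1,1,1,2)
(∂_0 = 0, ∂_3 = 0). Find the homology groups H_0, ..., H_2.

H_0: b_0 = 7 − 0 − 6 = 1; torsion from ∂_1 factors > 1: none. So H_0 = Z.
H_1: b_1 = 18 − 6 − 12 = 0; torsion from ∂_2 factors > 1: [2]. So H_1 = Z_2.
H_2: b_2 = 12 − 12 − 0 = 0; torsion from ∂_3 factors > 1: none. So H_2 = 0.

H_0 = Z,  H_1 = Z_2,  H_2 = 0.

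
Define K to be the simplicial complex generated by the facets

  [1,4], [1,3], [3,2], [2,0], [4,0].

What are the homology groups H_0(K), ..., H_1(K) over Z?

H_0 = Z,  H_1 = Z.

We work with the vertex ordering 0 < 1 < 2 < 3 < 4. The simplices of K, each written with vertices in increasing order, are:

  0-simplices (5): [0], [1], [2], [3], [4]
  1-simplices (5): [0,2], [0,4], [1,3], [1,4], [2,3]

so the chain groups are C_0 ≅ Z^5, C_1 ≅ Z^5.

The boundary map ∂_1: C_1 → C_0 is given by ∂[p,q] = [q] − [p]. For instance
  ∂[0,2] = [2] − [0].
The resulting 5×5 matrix has rank 4, and its Smith normal form has invariant factors (1,1,1,1).

Computing H_k = (kernel of ∂_k) / (image of ∂_{k+1}):

  H_0: rank C_0 − rank ∂_1 = 5 − 4 = 1, and the invariant factors of ∂_1 are all 1, so H_0 = Z.
  H_1: rank ker ∂_1 − rank ∂_2 = (5 − 4) − 0 = 1, and there is no ∂_2, so H_1 = Z.

As a check, the Euler characteristic is 5 − 5 = 0, which agrees with 1 − 1 = 0.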